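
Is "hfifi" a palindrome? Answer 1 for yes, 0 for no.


Input: hfifi
Reversed: ififh
  Compare pos 0 ('h') with pos 4 ('i'): MISMATCH
  Compare pos 1 ('f') with pos 3 ('f'): match
Result: not a palindrome

0


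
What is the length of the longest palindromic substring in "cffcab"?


Input: "cffcab"
Checking substrings for palindromes:
  [0:4] "cffc" (len 4) => palindrome
  [1:3] "ff" (len 2) => palindrome
Longest palindromic substring: "cffc" with length 4

4


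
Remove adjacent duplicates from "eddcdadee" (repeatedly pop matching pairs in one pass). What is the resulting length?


Input: eddcdadee
Stack-based adjacent duplicate removal:
  Read 'e': push. Stack: e
  Read 'd': push. Stack: ed
  Read 'd': matches stack top 'd' => pop. Stack: e
  Read 'c': push. Stack: ec
  Read 'd': push. Stack: ecd
  Read 'a': push. Stack: ecda
  Read 'd': push. Stack: ecdad
  Read 'e': push. Stack: ecdade
  Read 'e': matches stack top 'e' => pop. Stack: ecdad
Final stack: "ecdad" (length 5)

5


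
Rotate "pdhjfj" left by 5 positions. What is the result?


Input: "pdhjfj", rotate left by 5
First 5 characters: "pdhjf"
Remaining characters: "j"
Concatenate remaining + first: "j" + "pdhjf" = "jpdhjf"

jpdhjf


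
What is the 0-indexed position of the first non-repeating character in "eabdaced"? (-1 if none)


Input: eabdaced
Character frequencies:
  'a': 2
  'b': 1
  'c': 1
  'd': 2
  'e': 2
Scanning left to right for freq == 1:
  Position 0 ('e'): freq=2, skip
  Position 1 ('a'): freq=2, skip
  Position 2 ('b'): unique! => answer = 2

2


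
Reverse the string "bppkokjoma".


Input: bppkokjoma
Reading characters right to left:
  Position 9: 'a'
  Position 8: 'm'
  Position 7: 'o'
  Position 6: 'j'
  Position 5: 'k'
  Position 4: 'o'
  Position 3: 'k'
  Position 2: 'p'
  Position 1: 'p'
  Position 0: 'b'
Reversed: amojkokppb

amojkokppb


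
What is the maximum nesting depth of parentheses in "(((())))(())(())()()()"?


Input: "(((())))(())(())()()()"
Tracking depth:
  Position 0 '(': depth becomes 1
  Position 1 '(': depth becomes 2
  Position 2 '(': depth becomes 3
  Position 3 '(': depth becomes 4
  Position 4 ')': depth becomes 3
  Position 5 ')': depth becomes 2
  Position 6 ')': depth becomes 1
  Position 7 ')': depth becomes 0
  Position 8 '(': depth becomes 1
  Position 9 '(': depth becomes 2
  Position 10 ')': depth becomes 1
  Position 11 ')': depth becomes 0
  Position 12 '(': depth becomes 1
  Position 13 '(': depth becomes 2
  Position 14 ')': depth becomes 1
  Position 15 ')': depth becomes 0
  Position 16 '(': depth becomes 1
  Position 17 ')': depth becomes 0
  Position 18 '(': depth becomes 1
  Position 19 ')': depth becomes 0
  Position 20 '(': depth becomes 1
  Position 21 ')': depth becomes 0
Maximum depth reached: 4

4


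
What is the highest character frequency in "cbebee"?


Input: cbebee
Character counts:
  'b': 2
  'c': 1
  'e': 3
Maximum frequency: 3

3


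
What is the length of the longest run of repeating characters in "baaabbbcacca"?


Input: "baaabbbcacca"
Scanning for longest run:
  Position 1 ('a'): new char, reset run to 1
  Position 2 ('a'): continues run of 'a', length=2
  Position 3 ('a'): continues run of 'a', length=3
  Position 4 ('b'): new char, reset run to 1
  Position 5 ('b'): continues run of 'b', length=2
  Position 6 ('b'): continues run of 'b', length=3
  Position 7 ('c'): new char, reset run to 1
  Position 8 ('a'): new char, reset run to 1
  Position 9 ('c'): new char, reset run to 1
  Position 10 ('c'): continues run of 'c', length=2
  Position 11 ('a'): new char, reset run to 1
Longest run: 'a' with length 3

3


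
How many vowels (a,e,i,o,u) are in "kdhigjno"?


Input: kdhigjno
Checking each character:
  'k' at position 0: consonant
  'd' at position 1: consonant
  'h' at position 2: consonant
  'i' at position 3: vowel (running total: 1)
  'g' at position 4: consonant
  'j' at position 5: consonant
  'n' at position 6: consonant
  'o' at position 7: vowel (running total: 2)
Total vowels: 2

2


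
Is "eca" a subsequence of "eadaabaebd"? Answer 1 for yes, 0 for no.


Check if "eca" is a subsequence of "eadaabaebd"
Greedy scan:
  Position 0 ('e'): matches sub[0] = 'e'
  Position 1 ('a'): no match needed
  Position 2 ('d'): no match needed
  Position 3 ('a'): no match needed
  Position 4 ('a'): no match needed
  Position 5 ('b'): no match needed
  Position 6 ('a'): no match needed
  Position 7 ('e'): no match needed
  Position 8 ('b'): no match needed
  Position 9 ('d'): no match needed
Only matched 1/3 characters => not a subsequence

0


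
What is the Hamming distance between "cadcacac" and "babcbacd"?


Comparing "cadcacac" and "babcbacd" position by position:
  Position 0: 'c' vs 'b' => differ
  Position 1: 'a' vs 'a' => same
  Position 2: 'd' vs 'b' => differ
  Position 3: 'c' vs 'c' => same
  Position 4: 'a' vs 'b' => differ
  Position 5: 'c' vs 'a' => differ
  Position 6: 'a' vs 'c' => differ
  Position 7: 'c' vs 'd' => differ
Total differences (Hamming distance): 6

6


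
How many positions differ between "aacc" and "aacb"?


Comparing "aacc" and "aacb" position by position:
  Position 0: 'a' vs 'a' => same
  Position 1: 'a' vs 'a' => same
  Position 2: 'c' vs 'c' => same
  Position 3: 'c' vs 'b' => DIFFER
Positions that differ: 1

1


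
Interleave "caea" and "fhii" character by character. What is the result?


Interleaving "caea" and "fhii":
  Position 0: 'c' from first, 'f' from second => "cf"
  Position 1: 'a' from first, 'h' from second => "ah"
  Position 2: 'e' from first, 'i' from second => "ei"
  Position 3: 'a' from first, 'i' from second => "ai"
Result: cfaheiai

cfaheiai


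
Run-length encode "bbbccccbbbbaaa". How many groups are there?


Input: bbbccccbbbbaaa
Scanning for consecutive runs:
  Group 1: 'b' x 3 (positions 0-2)
  Group 2: 'c' x 4 (positions 3-6)
  Group 3: 'b' x 4 (positions 7-10)
  Group 4: 'a' x 3 (positions 11-13)
Total groups: 4

4


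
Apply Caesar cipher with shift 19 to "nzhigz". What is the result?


Caesar cipher: shift "nzhigz" by 19
  'n' (pos 13) + 19 = pos 6 = 'g'
  'z' (pos 25) + 19 = pos 18 = 's'
  'h' (pos 7) + 19 = pos 0 = 'a'
  'i' (pos 8) + 19 = pos 1 = 'b'
  'g' (pos 6) + 19 = pos 25 = 'z'
  'z' (pos 25) + 19 = pos 18 = 's'
Result: gsabzs

gsabzs


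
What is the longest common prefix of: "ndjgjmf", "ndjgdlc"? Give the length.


Words: ndjgjmf, ndjgdlc
  Position 0: all 'n' => match
  Position 1: all 'd' => match
  Position 2: all 'j' => match
  Position 3: all 'g' => match
  Position 4: ('j', 'd') => mismatch, stop
LCP = "ndjg" (length 4)

4


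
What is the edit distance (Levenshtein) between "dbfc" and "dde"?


Computing edit distance: "dbfc" -> "dde"
DP table:
           d    d    e
      0    1    2    3
  d   1    0    1    2
  b   2    1    1    2
  f   3    2    2    2
  c   4    3    3    3
Edit distance = dp[4][3] = 3

3


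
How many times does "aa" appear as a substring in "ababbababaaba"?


Searching for "aa" in "ababbababaaba"
Scanning each position:
  Position 0: "ab" => no
  Position 1: "ba" => no
  Position 2: "ab" => no
  Position 3: "bb" => no
  Position 4: "ba" => no
  Position 5: "ab" => no
  Position 6: "ba" => no
  Position 7: "ab" => no
  Position 8: "ba" => no
  Position 9: "aa" => MATCH
  Position 10: "ab" => no
  Position 11: "ba" => no
Total occurrences: 1

1


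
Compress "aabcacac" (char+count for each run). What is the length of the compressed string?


Input: aabcacac
Runs:
  'a' x 2 => "a2"
  'b' x 1 => "b1"
  'c' x 1 => "c1"
  'a' x 1 => "a1"
  'c' x 1 => "c1"
  'a' x 1 => "a1"
  'c' x 1 => "c1"
Compressed: "a2b1c1a1c1a1c1"
Compressed length: 14

14


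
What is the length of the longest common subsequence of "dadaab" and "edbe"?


LCS of "dadaab" and "edbe"
DP table:
           e    d    b    e
      0    0    0    0    0
  d   0    0    1    1    1
  a   0    0    1    1    1
  d   0    0    1    1    1
  a   0    0    1    1    1
  a   0    0    1    1    1
  b   0    0    1    2    2
LCS length = dp[6][4] = 2

2


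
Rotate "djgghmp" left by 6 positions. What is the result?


Input: "djgghmp", rotate left by 6
First 6 characters: "djgghm"
Remaining characters: "p"
Concatenate remaining + first: "p" + "djgghm" = "pdjgghm"

pdjgghm


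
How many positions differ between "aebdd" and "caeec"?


Comparing "aebdd" and "caeec" position by position:
  Position 0: 'a' vs 'c' => DIFFER
  Position 1: 'e' vs 'a' => DIFFER
  Position 2: 'b' vs 'e' => DIFFER
  Position 3: 'd' vs 'e' => DIFFER
  Position 4: 'd' vs 'c' => DIFFER
Positions that differ: 5

5


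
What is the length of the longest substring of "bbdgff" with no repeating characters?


Input: "bbdgff"
Sliding window (track last position of each char):
  Position 0 ('b'): window [0,0] length 1 -- new best
  Position 1 ('b'): repeat (last at 0), move window start to 1
  Position 1 ('b'): window [1,1] length 1
  Position 2 ('d'): window [1,2] length 2 -- new best
  Position 3 ('g'): window [1,3] length 3 -- new best
  Position 4 ('f'): window [1,4] length 4 -- new best
  Position 5 ('f'): repeat (last at 4), move window start to 5
  Position 5 ('f'): window [5,5] length 1
Longest substring with no repeats: "bdgf" with length 4

4


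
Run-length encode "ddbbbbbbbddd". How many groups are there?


Input: ddbbbbbbbddd
Scanning for consecutive runs:
  Group 1: 'd' x 2 (positions 0-1)
  Group 2: 'b' x 7 (positions 2-8)
  Group 3: 'd' x 3 (positions 9-11)
Total groups: 3

3


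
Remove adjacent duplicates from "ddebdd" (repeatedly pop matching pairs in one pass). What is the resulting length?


Input: ddebdd
Stack-based adjacent duplicate removal:
  Read 'd': push. Stack: d
  Read 'd': matches stack top 'd' => pop. Stack: (empty)
  Read 'e': push. Stack: e
  Read 'b': push. Stack: eb
  Read 'd': push. Stack: ebd
  Read 'd': matches stack top 'd' => pop. Stack: eb
Final stack: "eb" (length 2)

2


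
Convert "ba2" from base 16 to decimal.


Input: "ba2" in base 16
Positional expansion:
  Digit 'b' (value 11) x 16^2 = 2816
  Digit 'a' (value 10) x 16^1 = 160
  Digit '2' (value 2) x 16^0 = 2
Sum = 2978

2978


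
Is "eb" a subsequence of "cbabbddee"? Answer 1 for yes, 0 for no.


Check if "eb" is a subsequence of "cbabbddee"
Greedy scan:
  Position 0 ('c'): no match needed
  Position 1 ('b'): no match needed
  Position 2 ('a'): no match needed
  Position 3 ('b'): no match needed
  Position 4 ('b'): no match needed
  Position 5 ('d'): no match needed
  Position 6 ('d'): no match needed
  Position 7 ('e'): matches sub[0] = 'e'
  Position 8 ('e'): no match needed
Only matched 1/2 characters => not a subsequence

0


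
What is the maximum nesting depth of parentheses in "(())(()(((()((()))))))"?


Input: "(())(()(((()((()))))))"
Tracking depth:
  Position 0 '(': depth becomes 1
  Position 1 '(': depth becomes 2
  Position 2 ')': depth becomes 1
  Position 3 ')': depth becomes 0
  Position 4 '(': depth becomes 1
  Position 5 '(': depth becomes 2
  Position 6 ')': depth becomes 1
  Position 7 '(': depth becomes 2
  Position 8 '(': depth becomes 3
  Position 9 '(': depth becomes 4
  Position 10 '(': depth becomes 5
  Position 11 ')': depth becomes 4
  Position 12 '(': depth becomes 5
  Position 13 '(': depth becomes 6
  Position 14 '(': depth becomes 7
  Position 15 ')': depth becomes 6
  Position 16 ')': depth becomes 5
  Position 17 ')': depth becomes 4
  Position 18 ')': depth becomes 3
  Position 19 ')': depth becomes 2
  Position 20 ')': depth becomes 1
  Position 21 ')': depth becomes 0
Maximum depth reached: 7

7


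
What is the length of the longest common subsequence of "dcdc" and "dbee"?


LCS of "dcdc" and "dbee"
DP table:
           d    b    e    e
      0    0    0    0    0
  d   0    1    1    1    1
  c   0    1    1    1    1
  d   0    1    1    1    1
  c   0    1    1    1    1
LCS length = dp[4][4] = 1

1


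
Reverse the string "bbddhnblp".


Input: bbddhnblp
Reading characters right to left:
  Position 8: 'p'
  Position 7: 'l'
  Position 6: 'b'
  Position 5: 'n'
  Position 4: 'h'
  Position 3: 'd'
  Position 2: 'd'
  Position 1: 'b'
  Position 0: 'b'
Reversed: plbnhddbb

plbnhddbb


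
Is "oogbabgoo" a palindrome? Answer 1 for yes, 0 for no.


Input: oogbabgoo
Reversed: oogbabgoo
  Compare pos 0 ('o') with pos 8 ('o'): match
  Compare pos 1 ('o') with pos 7 ('o'): match
  Compare pos 2 ('g') with pos 6 ('g'): match
  Compare pos 3 ('b') with pos 5 ('b'): match
Result: palindrome

1


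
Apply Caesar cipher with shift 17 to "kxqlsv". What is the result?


Caesar cipher: shift "kxqlsv" by 17
  'k' (pos 10) + 17 = pos 1 = 'b'
  'x' (pos 23) + 17 = pos 14 = 'o'
  'q' (pos 16) + 17 = pos 7 = 'h'
  'l' (pos 11) + 17 = pos 2 = 'c'
  's' (pos 18) + 17 = pos 9 = 'j'
  'v' (pos 21) + 17 = pos 12 = 'm'
Result: bohcjm

bohcjm


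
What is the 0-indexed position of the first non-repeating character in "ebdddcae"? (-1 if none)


Input: ebdddcae
Character frequencies:
  'a': 1
  'b': 1
  'c': 1
  'd': 3
  'e': 2
Scanning left to right for freq == 1:
  Position 0 ('e'): freq=2, skip
  Position 1 ('b'): unique! => answer = 1

1


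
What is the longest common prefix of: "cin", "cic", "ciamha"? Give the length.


Words: cin, cic, ciamha
  Position 0: all 'c' => match
  Position 1: all 'i' => match
  Position 2: ('n', 'c', 'a') => mismatch, stop
LCP = "ci" (length 2)

2


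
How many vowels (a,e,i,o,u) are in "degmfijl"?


Input: degmfijl
Checking each character:
  'd' at position 0: consonant
  'e' at position 1: vowel (running total: 1)
  'g' at position 2: consonant
  'm' at position 3: consonant
  'f' at position 4: consonant
  'i' at position 5: vowel (running total: 2)
  'j' at position 6: consonant
  'l' at position 7: consonant
Total vowels: 2

2


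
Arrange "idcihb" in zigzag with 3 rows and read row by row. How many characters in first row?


Zigzag "idcihb" into 3 rows:
Placing characters:
  'i' => row 0
  'd' => row 1
  'c' => row 2
  'i' => row 1
  'h' => row 0
  'b' => row 1
Rows:
  Row 0: "ih"
  Row 1: "dib"
  Row 2: "c"
First row length: 2

2


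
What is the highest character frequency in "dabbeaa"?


Input: dabbeaa
Character counts:
  'a': 3
  'b': 2
  'd': 1
  'e': 1
Maximum frequency: 3

3


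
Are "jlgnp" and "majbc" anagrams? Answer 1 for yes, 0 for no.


Strings: "jlgnp", "majbc"
Sorted first:  gjlnp
Sorted second: abcjm
Differ at position 0: 'g' vs 'a' => not anagrams

0


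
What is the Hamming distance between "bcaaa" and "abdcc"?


Comparing "bcaaa" and "abdcc" position by position:
  Position 0: 'b' vs 'a' => differ
  Position 1: 'c' vs 'b' => differ
  Position 2: 'a' vs 'd' => differ
  Position 3: 'a' vs 'c' => differ
  Position 4: 'a' vs 'c' => differ
Total differences (Hamming distance): 5

5


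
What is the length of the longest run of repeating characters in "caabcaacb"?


Input: "caabcaacb"
Scanning for longest run:
  Position 1 ('a'): new char, reset run to 1
  Position 2 ('a'): continues run of 'a', length=2
  Position 3 ('b'): new char, reset run to 1
  Position 4 ('c'): new char, reset run to 1
  Position 5 ('a'): new char, reset run to 1
  Position 6 ('a'): continues run of 'a', length=2
  Position 7 ('c'): new char, reset run to 1
  Position 8 ('b'): new char, reset run to 1
Longest run: 'a' with length 2

2


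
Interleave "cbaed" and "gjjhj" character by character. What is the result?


Interleaving "cbaed" and "gjjhj":
  Position 0: 'c' from first, 'g' from second => "cg"
  Position 1: 'b' from first, 'j' from second => "bj"
  Position 2: 'a' from first, 'j' from second => "aj"
  Position 3: 'e' from first, 'h' from second => "eh"
  Position 4: 'd' from first, 'j' from second => "dj"
Result: cgbjajehdj

cgbjajehdj


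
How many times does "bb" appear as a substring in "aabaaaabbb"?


Searching for "bb" in "aabaaaabbb"
Scanning each position:
  Position 0: "aa" => no
  Position 1: "ab" => no
  Position 2: "ba" => no
  Position 3: "aa" => no
  Position 4: "aa" => no
  Position 5: "aa" => no
  Position 6: "ab" => no
  Position 7: "bb" => MATCH
  Position 8: "bb" => MATCH
Total occurrences: 2

2


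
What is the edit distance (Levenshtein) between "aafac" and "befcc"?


Computing edit distance: "aafac" -> "befcc"
DP table:
           b    e    f    c    c
      0    1    2    3    4    5
  a   1    1    2    3    4    5
  a   2    2    2    3    4    5
  f   3    3    3    2    3    4
  a   4    4    4    3    3    4
  c   5    5    5    4    3    3
Edit distance = dp[5][5] = 3

3


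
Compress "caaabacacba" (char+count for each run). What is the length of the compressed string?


Input: caaabacacba
Runs:
  'c' x 1 => "c1"
  'a' x 3 => "a3"
  'b' x 1 => "b1"
  'a' x 1 => "a1"
  'c' x 1 => "c1"
  'a' x 1 => "a1"
  'c' x 1 => "c1"
  'b' x 1 => "b1"
  'a' x 1 => "a1"
Compressed: "c1a3b1a1c1a1c1b1a1"
Compressed length: 18

18


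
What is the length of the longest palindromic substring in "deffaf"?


Input: "deffaf"
Checking substrings for palindromes:
  [3:6] "faf" (len 3) => palindrome
  [2:4] "ff" (len 2) => palindrome
Longest palindromic substring: "faf" with length 3

3


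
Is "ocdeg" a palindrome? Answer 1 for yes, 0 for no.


Input: ocdeg
Reversed: gedco
  Compare pos 0 ('o') with pos 4 ('g'): MISMATCH
  Compare pos 1 ('c') with pos 3 ('e'): MISMATCH
Result: not a palindrome

0


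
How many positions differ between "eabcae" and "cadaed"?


Comparing "eabcae" and "cadaed" position by position:
  Position 0: 'e' vs 'c' => DIFFER
  Position 1: 'a' vs 'a' => same
  Position 2: 'b' vs 'd' => DIFFER
  Position 3: 'c' vs 'a' => DIFFER
  Position 4: 'a' vs 'e' => DIFFER
  Position 5: 'e' vs 'd' => DIFFER
Positions that differ: 5

5


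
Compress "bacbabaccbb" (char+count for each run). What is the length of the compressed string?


Input: bacbabaccbb
Runs:
  'b' x 1 => "b1"
  'a' x 1 => "a1"
  'c' x 1 => "c1"
  'b' x 1 => "b1"
  'a' x 1 => "a1"
  'b' x 1 => "b1"
  'a' x 1 => "a1"
  'c' x 2 => "c2"
  'b' x 2 => "b2"
Compressed: "b1a1c1b1a1b1a1c2b2"
Compressed length: 18

18


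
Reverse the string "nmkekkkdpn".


Input: nmkekkkdpn
Reading characters right to left:
  Position 9: 'n'
  Position 8: 'p'
  Position 7: 'd'
  Position 6: 'k'
  Position 5: 'k'
  Position 4: 'k'
  Position 3: 'e'
  Position 2: 'k'
  Position 1: 'm'
  Position 0: 'n'
Reversed: npdkkkekmn

npdkkkekmn


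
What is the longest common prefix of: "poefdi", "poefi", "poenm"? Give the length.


Words: poefdi, poefi, poenm
  Position 0: all 'p' => match
  Position 1: all 'o' => match
  Position 2: all 'e' => match
  Position 3: ('f', 'f', 'n') => mismatch, stop
LCP = "poe" (length 3)

3


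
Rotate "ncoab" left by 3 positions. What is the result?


Input: "ncoab", rotate left by 3
First 3 characters: "nco"
Remaining characters: "ab"
Concatenate remaining + first: "ab" + "nco" = "abnco"

abnco


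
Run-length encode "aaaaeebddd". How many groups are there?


Input: aaaaeebddd
Scanning for consecutive runs:
  Group 1: 'a' x 4 (positions 0-3)
  Group 2: 'e' x 2 (positions 4-5)
  Group 3: 'b' x 1 (positions 6-6)
  Group 4: 'd' x 3 (positions 7-9)
Total groups: 4

4


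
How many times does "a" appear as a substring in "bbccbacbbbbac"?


Searching for "a" in "bbccbacbbbbac"
Scanning each position:
  Position 0: "b" => no
  Position 1: "b" => no
  Position 2: "c" => no
  Position 3: "c" => no
  Position 4: "b" => no
  Position 5: "a" => MATCH
  Position 6: "c" => no
  Position 7: "b" => no
  Position 8: "b" => no
  Position 9: "b" => no
  Position 10: "b" => no
  Position 11: "a" => MATCH
  Position 12: "c" => no
Total occurrences: 2

2


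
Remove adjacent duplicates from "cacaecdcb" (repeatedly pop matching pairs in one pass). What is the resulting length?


Input: cacaecdcb
Stack-based adjacent duplicate removal:
  Read 'c': push. Stack: c
  Read 'a': push. Stack: ca
  Read 'c': push. Stack: cac
  Read 'a': push. Stack: caca
  Read 'e': push. Stack: cacae
  Read 'c': push. Stack: cacaec
  Read 'd': push. Stack: cacaecd
  Read 'c': push. Stack: cacaecdc
  Read 'b': push. Stack: cacaecdcb
Final stack: "cacaecdcb" (length 9)

9


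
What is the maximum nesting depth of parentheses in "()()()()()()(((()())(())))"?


Input: "()()()()()()(((()())(())))"
Tracking depth:
  Position 0 '(': depth becomes 1
  Position 1 ')': depth becomes 0
  Position 2 '(': depth becomes 1
  Position 3 ')': depth becomes 0
  Position 4 '(': depth becomes 1
  Position 5 ')': depth becomes 0
  Position 6 '(': depth becomes 1
  Position 7 ')': depth becomes 0
  Position 8 '(': depth becomes 1
  Position 9 ')': depth becomes 0
  Position 10 '(': depth becomes 1
  Position 11 ')': depth becomes 0
  Position 12 '(': depth becomes 1
  Position 13 '(': depth becomes 2
  Position 14 '(': depth becomes 3
  Position 15 '(': depth becomes 4
  Position 16 ')': depth becomes 3
  Position 17 '(': depth becomes 4
  Position 18 ')': depth becomes 3
  Position 19 ')': depth becomes 2
  Position 20 '(': depth becomes 3
  Position 21 '(': depth becomes 4
  Position 22 ')': depth becomes 3
  Position 23 ')': depth becomes 2
  Position 24 ')': depth becomes 1
  Position 25 ')': depth becomes 0
Maximum depth reached: 4

4


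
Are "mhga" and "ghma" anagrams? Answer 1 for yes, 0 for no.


Strings: "mhga", "ghma"
Sorted first:  aghm
Sorted second: aghm
Sorted forms match => anagrams

1


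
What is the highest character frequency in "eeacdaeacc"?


Input: eeacdaeacc
Character counts:
  'a': 3
  'c': 3
  'd': 1
  'e': 3
Maximum frequency: 3

3


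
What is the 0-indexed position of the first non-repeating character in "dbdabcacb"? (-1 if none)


Input: dbdabcacb
Character frequencies:
  'a': 2
  'b': 3
  'c': 2
  'd': 2
Scanning left to right for freq == 1:
  Position 0 ('d'): freq=2, skip
  Position 1 ('b'): freq=3, skip
  Position 2 ('d'): freq=2, skip
  Position 3 ('a'): freq=2, skip
  Position 4 ('b'): freq=3, skip
  Position 5 ('c'): freq=2, skip
  Position 6 ('a'): freq=2, skip
  Position 7 ('c'): freq=2, skip
  Position 8 ('b'): freq=3, skip
  No unique character found => answer = -1

-1


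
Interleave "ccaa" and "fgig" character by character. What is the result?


Interleaving "ccaa" and "fgig":
  Position 0: 'c' from first, 'f' from second => "cf"
  Position 1: 'c' from first, 'g' from second => "cg"
  Position 2: 'a' from first, 'i' from second => "ai"
  Position 3: 'a' from first, 'g' from second => "ag"
Result: cfcgaiag

cfcgaiag


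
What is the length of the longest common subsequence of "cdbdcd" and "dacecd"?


LCS of "cdbdcd" and "dacecd"
DP table:
           d    a    c    e    c    d
      0    0    0    0    0    0    0
  c   0    0    0    1    1    1    1
  d   0    1    1    1    1    1    2
  b   0    1    1    1    1    1    2
  d   0    1    1    1    1    1    2
  c   0    1    1    2    2    2    2
  d   0    1    1    2    2    2    3
LCS length = dp[6][6] = 3

3


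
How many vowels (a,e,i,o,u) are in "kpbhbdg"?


Input: kpbhbdg
Checking each character:
  'k' at position 0: consonant
  'p' at position 1: consonant
  'b' at position 2: consonant
  'h' at position 3: consonant
  'b' at position 4: consonant
  'd' at position 5: consonant
  'g' at position 6: consonant
Total vowels: 0

0


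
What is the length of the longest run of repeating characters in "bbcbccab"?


Input: "bbcbccab"
Scanning for longest run:
  Position 1 ('b'): continues run of 'b', length=2
  Position 2 ('c'): new char, reset run to 1
  Position 3 ('b'): new char, reset run to 1
  Position 4 ('c'): new char, reset run to 1
  Position 5 ('c'): continues run of 'c', length=2
  Position 6 ('a'): new char, reset run to 1
  Position 7 ('b'): new char, reset run to 1
Longest run: 'b' with length 2

2


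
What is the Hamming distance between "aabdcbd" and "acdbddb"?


Comparing "aabdcbd" and "acdbddb" position by position:
  Position 0: 'a' vs 'a' => same
  Position 1: 'a' vs 'c' => differ
  Position 2: 'b' vs 'd' => differ
  Position 3: 'd' vs 'b' => differ
  Position 4: 'c' vs 'd' => differ
  Position 5: 'b' vs 'd' => differ
  Position 6: 'd' vs 'b' => differ
Total differences (Hamming distance): 6

6


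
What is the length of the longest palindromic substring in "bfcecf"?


Input: "bfcecf"
Checking substrings for palindromes:
  [1:6] "fcecf" (len 5) => palindrome
  [2:5] "cec" (len 3) => palindrome
Longest palindromic substring: "fcecf" with length 5

5


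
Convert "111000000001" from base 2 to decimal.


Input: "111000000001" in base 2
Positional expansion:
  Digit '1' (value 1) x 2^11 = 2048
  Digit '1' (value 1) x 2^10 = 1024
  Digit '1' (value 1) x 2^9 = 512
  Digit '0' (value 0) x 2^8 = 0
  Digit '0' (value 0) x 2^7 = 0
  Digit '0' (value 0) x 2^6 = 0
  Digit '0' (value 0) x 2^5 = 0
  Digit '0' (value 0) x 2^4 = 0
  Digit '0' (value 0) x 2^3 = 0
  Digit '0' (value 0) x 2^2 = 0
  Digit '0' (value 0) x 2^1 = 0
  Digit '1' (value 1) x 2^0 = 1
Sum = 3585

3585


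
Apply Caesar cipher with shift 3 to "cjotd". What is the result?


Caesar cipher: shift "cjotd" by 3
  'c' (pos 2) + 3 = pos 5 = 'f'
  'j' (pos 9) + 3 = pos 12 = 'm'
  'o' (pos 14) + 3 = pos 17 = 'r'
  't' (pos 19) + 3 = pos 22 = 'w'
  'd' (pos 3) + 3 = pos 6 = 'g'
Result: fmrwg

fmrwg


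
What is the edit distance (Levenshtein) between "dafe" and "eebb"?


Computing edit distance: "dafe" -> "eebb"
DP table:
           e    e    b    b
      0    1    2    3    4
  d   1    1    2    3    4
  a   2    2    2    3    4
  f   3    3    3    3    4
  e   4    3    3    4    4
Edit distance = dp[4][4] = 4

4


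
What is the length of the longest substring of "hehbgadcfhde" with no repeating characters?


Input: "hehbgadcfhde"
Sliding window (track last position of each char):
  Position 0 ('h'): window [0,0] length 1 -- new best
  Position 1 ('e'): window [0,1] length 2 -- new best
  Position 2 ('h'): repeat (last at 0), move window start to 1
  Position 2 ('h'): window [1,2] length 2
  Position 3 ('b'): window [1,3] length 3 -- new best
  Position 4 ('g'): window [1,4] length 4 -- new best
  Position 5 ('a'): window [1,5] length 5 -- new best
  Position 6 ('d'): window [1,6] length 6 -- new best
  Position 7 ('c'): window [1,7] length 7 -- new best
  Position 8 ('f'): window [1,8] length 8 -- new best
  Position 9 ('h'): repeat (last at 2), move window start to 3
  Position 9 ('h'): window [3,9] length 7
  Position 10 ('d'): repeat (last at 6), move window start to 7
  Position 10 ('d'): window [7,10] length 4
  Position 11 ('e'): window [7,11] length 5
Longest substring with no repeats: "ehbgadcf" with length 8

8


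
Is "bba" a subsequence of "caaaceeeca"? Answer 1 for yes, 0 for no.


Check if "bba" is a subsequence of "caaaceeeca"
Greedy scan:
  Position 0 ('c'): no match needed
  Position 1 ('a'): no match needed
  Position 2 ('a'): no match needed
  Position 3 ('a'): no match needed
  Position 4 ('c'): no match needed
  Position 5 ('e'): no match needed
  Position 6 ('e'): no match needed
  Position 7 ('e'): no match needed
  Position 8 ('c'): no match needed
  Position 9 ('a'): no match needed
Only matched 0/3 characters => not a subsequence

0


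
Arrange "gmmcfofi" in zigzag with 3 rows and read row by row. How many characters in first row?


Zigzag "gmmcfofi" into 3 rows:
Placing characters:
  'g' => row 0
  'm' => row 1
  'm' => row 2
  'c' => row 1
  'f' => row 0
  'o' => row 1
  'f' => row 2
  'i' => row 1
Rows:
  Row 0: "gf"
  Row 1: "mcoi"
  Row 2: "mf"
First row length: 2

2


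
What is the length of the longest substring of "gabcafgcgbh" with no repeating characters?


Input: "gabcafgcgbh"
Sliding window (track last position of each char):
  Position 0 ('g'): window [0,0] length 1 -- new best
  Position 1 ('a'): window [0,1] length 2 -- new best
  Position 2 ('b'): window [0,2] length 3 -- new best
  Position 3 ('c'): window [0,3] length 4 -- new best
  Position 4 ('a'): repeat (last at 1), move window start to 2
  Position 4 ('a'): window [2,4] length 3
  Position 5 ('f'): window [2,5] length 4
  Position 6 ('g'): window [2,6] length 5 -- new best
  Position 7 ('c'): repeat (last at 3), move window start to 4
  Position 7 ('c'): window [4,7] length 4
  Position 8 ('g'): repeat (last at 6), move window start to 7
  Position 8 ('g'): window [7,8] length 2
  Position 9 ('b'): window [7,9] length 3
  Position 10 ('h'): window [7,10] length 4
Longest substring with no repeats: "bcafg" with length 5

5


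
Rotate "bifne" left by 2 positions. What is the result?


Input: "bifne", rotate left by 2
First 2 characters: "bi"
Remaining characters: "fne"
Concatenate remaining + first: "fne" + "bi" = "fnebi"

fnebi


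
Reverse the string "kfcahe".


Input: kfcahe
Reading characters right to left:
  Position 5: 'e'
  Position 4: 'h'
  Position 3: 'a'
  Position 2: 'c'
  Position 1: 'f'
  Position 0: 'k'
Reversed: ehacfk

ehacfk


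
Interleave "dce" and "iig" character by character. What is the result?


Interleaving "dce" and "iig":
  Position 0: 'd' from first, 'i' from second => "di"
  Position 1: 'c' from first, 'i' from second => "ci"
  Position 2: 'e' from first, 'g' from second => "eg"
Result: dicieg

dicieg


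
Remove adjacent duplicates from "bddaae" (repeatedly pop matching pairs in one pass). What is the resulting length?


Input: bddaae
Stack-based adjacent duplicate removal:
  Read 'b': push. Stack: b
  Read 'd': push. Stack: bd
  Read 'd': matches stack top 'd' => pop. Stack: b
  Read 'a': push. Stack: ba
  Read 'a': matches stack top 'a' => pop. Stack: b
  Read 'e': push. Stack: be
Final stack: "be" (length 2)

2


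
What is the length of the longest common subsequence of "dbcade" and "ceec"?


LCS of "dbcade" and "ceec"
DP table:
           c    e    e    c
      0    0    0    0    0
  d   0    0    0    0    0
  b   0    0    0    0    0
  c   0    1    1    1    1
  a   0    1    1    1    1
  d   0    1    1    1    1
  e   0    1    2    2    2
LCS length = dp[6][4] = 2

2


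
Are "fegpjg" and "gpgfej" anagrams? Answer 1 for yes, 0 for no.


Strings: "fegpjg", "gpgfej"
Sorted first:  efggjp
Sorted second: efggjp
Sorted forms match => anagrams

1


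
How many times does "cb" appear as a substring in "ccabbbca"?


Searching for "cb" in "ccabbbca"
Scanning each position:
  Position 0: "cc" => no
  Position 1: "ca" => no
  Position 2: "ab" => no
  Position 3: "bb" => no
  Position 4: "bb" => no
  Position 5: "bc" => no
  Position 6: "ca" => no
Total occurrences: 0

0


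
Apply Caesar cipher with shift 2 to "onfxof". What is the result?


Caesar cipher: shift "onfxof" by 2
  'o' (pos 14) + 2 = pos 16 = 'q'
  'n' (pos 13) + 2 = pos 15 = 'p'
  'f' (pos 5) + 2 = pos 7 = 'h'
  'x' (pos 23) + 2 = pos 25 = 'z'
  'o' (pos 14) + 2 = pos 16 = 'q'
  'f' (pos 5) + 2 = pos 7 = 'h'
Result: qphzqh

qphzqh


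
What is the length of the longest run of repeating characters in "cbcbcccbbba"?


Input: "cbcbcccbbba"
Scanning for longest run:
  Position 1 ('b'): new char, reset run to 1
  Position 2 ('c'): new char, reset run to 1
  Position 3 ('b'): new char, reset run to 1
  Position 4 ('c'): new char, reset run to 1
  Position 5 ('c'): continues run of 'c', length=2
  Position 6 ('c'): continues run of 'c', length=3
  Position 7 ('b'): new char, reset run to 1
  Position 8 ('b'): continues run of 'b', length=2
  Position 9 ('b'): continues run of 'b', length=3
  Position 10 ('a'): new char, reset run to 1
Longest run: 'c' with length 3

3


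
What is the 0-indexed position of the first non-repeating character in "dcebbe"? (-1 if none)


Input: dcebbe
Character frequencies:
  'b': 2
  'c': 1
  'd': 1
  'e': 2
Scanning left to right for freq == 1:
  Position 0 ('d'): unique! => answer = 0

0


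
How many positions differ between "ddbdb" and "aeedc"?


Comparing "ddbdb" and "aeedc" position by position:
  Position 0: 'd' vs 'a' => DIFFER
  Position 1: 'd' vs 'e' => DIFFER
  Position 2: 'b' vs 'e' => DIFFER
  Position 3: 'd' vs 'd' => same
  Position 4: 'b' vs 'c' => DIFFER
Positions that differ: 4

4


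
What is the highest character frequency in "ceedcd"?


Input: ceedcd
Character counts:
  'c': 2
  'd': 2
  'e': 2
Maximum frequency: 2

2


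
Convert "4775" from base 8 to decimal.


Input: "4775" in base 8
Positional expansion:
  Digit '4' (value 4) x 8^3 = 2048
  Digit '7' (value 7) x 8^2 = 448
  Digit '7' (value 7) x 8^1 = 56
  Digit '5' (value 5) x 8^0 = 5
Sum = 2557

2557


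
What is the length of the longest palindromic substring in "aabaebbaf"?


Input: "aabaebbaf"
Checking substrings for palindromes:
  [1:4] "aba" (len 3) => palindrome
  [0:2] "aa" (len 2) => palindrome
  [5:7] "bb" (len 2) => palindrome
Longest palindromic substring: "aba" with length 3

3


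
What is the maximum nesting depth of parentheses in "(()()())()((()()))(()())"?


Input: "(()()())()((()()))(()())"
Tracking depth:
  Position 0 '(': depth becomes 1
  Position 1 '(': depth becomes 2
  Position 2 ')': depth becomes 1
  Position 3 '(': depth becomes 2
  Position 4 ')': depth becomes 1
  Position 5 '(': depth becomes 2
  Position 6 ')': depth becomes 1
  Position 7 ')': depth becomes 0
  Position 8 '(': depth becomes 1
  Position 9 ')': depth becomes 0
  Position 10 '(': depth becomes 1
  Position 11 '(': depth becomes 2
  Position 12 '(': depth becomes 3
  Position 13 ')': depth becomes 2
  Position 14 '(': depth becomes 3
  Position 15 ')': depth becomes 2
  Position 16 ')': depth becomes 1
  Position 17 ')': depth becomes 0
  Position 18 '(': depth becomes 1
  Position 19 '(': depth becomes 2
  Position 20 ')': depth becomes 1
  Position 21 '(': depth becomes 2
  Position 22 ')': depth becomes 1
  Position 23 ')': depth becomes 0
Maximum depth reached: 3

3


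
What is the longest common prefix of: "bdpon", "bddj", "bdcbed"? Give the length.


Words: bdpon, bddj, bdcbed
  Position 0: all 'b' => match
  Position 1: all 'd' => match
  Position 2: ('p', 'd', 'c') => mismatch, stop
LCP = "bd" (length 2)

2


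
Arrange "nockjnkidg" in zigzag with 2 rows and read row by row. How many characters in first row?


Zigzag "nockjnkidg" into 2 rows:
Placing characters:
  'n' => row 0
  'o' => row 1
  'c' => row 0
  'k' => row 1
  'j' => row 0
  'n' => row 1
  'k' => row 0
  'i' => row 1
  'd' => row 0
  'g' => row 1
Rows:
  Row 0: "ncjkd"
  Row 1: "oknig"
First row length: 5

5


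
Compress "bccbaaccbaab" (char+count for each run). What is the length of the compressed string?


Input: bccbaaccbaab
Runs:
  'b' x 1 => "b1"
  'c' x 2 => "c2"
  'b' x 1 => "b1"
  'a' x 2 => "a2"
  'c' x 2 => "c2"
  'b' x 1 => "b1"
  'a' x 2 => "a2"
  'b' x 1 => "b1"
Compressed: "b1c2b1a2c2b1a2b1"
Compressed length: 16

16


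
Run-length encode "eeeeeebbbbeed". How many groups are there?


Input: eeeeeebbbbeed
Scanning for consecutive runs:
  Group 1: 'e' x 6 (positions 0-5)
  Group 2: 'b' x 4 (positions 6-9)
  Group 3: 'e' x 2 (positions 10-11)
  Group 4: 'd' x 1 (positions 12-12)
Total groups: 4

4


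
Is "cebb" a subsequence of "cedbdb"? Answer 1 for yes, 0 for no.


Check if "cebb" is a subsequence of "cedbdb"
Greedy scan:
  Position 0 ('c'): matches sub[0] = 'c'
  Position 1 ('e'): matches sub[1] = 'e'
  Position 2 ('d'): no match needed
  Position 3 ('b'): matches sub[2] = 'b'
  Position 4 ('d'): no match needed
  Position 5 ('b'): matches sub[3] = 'b'
All 4 characters matched => is a subsequence

1


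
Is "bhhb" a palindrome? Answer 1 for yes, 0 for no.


Input: bhhb
Reversed: bhhb
  Compare pos 0 ('b') with pos 3 ('b'): match
  Compare pos 1 ('h') with pos 2 ('h'): match
Result: palindrome

1


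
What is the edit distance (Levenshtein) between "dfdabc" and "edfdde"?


Computing edit distance: "dfdabc" -> "edfdde"
DP table:
           e    d    f    d    d    e
      0    1    2    3    4    5    6
  d   1    1    1    2    3    4    5
  f   2    2    2    1    2    3    4
  d   3    3    2    2    1    2    3
  a   4    4    3    3    2    2    3
  b   5    5    4    4    3    3    3
  c   6    6    5    5    4    4    4
Edit distance = dp[6][6] = 4

4


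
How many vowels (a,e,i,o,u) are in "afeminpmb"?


Input: afeminpmb
Checking each character:
  'a' at position 0: vowel (running total: 1)
  'f' at position 1: consonant
  'e' at position 2: vowel (running total: 2)
  'm' at position 3: consonant
  'i' at position 4: vowel (running total: 3)
  'n' at position 5: consonant
  'p' at position 6: consonant
  'm' at position 7: consonant
  'b' at position 8: consonant
Total vowels: 3

3


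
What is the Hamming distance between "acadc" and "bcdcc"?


Comparing "acadc" and "bcdcc" position by position:
  Position 0: 'a' vs 'b' => differ
  Position 1: 'c' vs 'c' => same
  Position 2: 'a' vs 'd' => differ
  Position 3: 'd' vs 'c' => differ
  Position 4: 'c' vs 'c' => same
Total differences (Hamming distance): 3

3


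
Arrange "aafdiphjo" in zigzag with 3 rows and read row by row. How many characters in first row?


Zigzag "aafdiphjo" into 3 rows:
Placing characters:
  'a' => row 0
  'a' => row 1
  'f' => row 2
  'd' => row 1
  'i' => row 0
  'p' => row 1
  'h' => row 2
  'j' => row 1
  'o' => row 0
Rows:
  Row 0: "aio"
  Row 1: "adpj"
  Row 2: "fh"
First row length: 3

3


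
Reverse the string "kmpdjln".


Input: kmpdjln
Reading characters right to left:
  Position 6: 'n'
  Position 5: 'l'
  Position 4: 'j'
  Position 3: 'd'
  Position 2: 'p'
  Position 1: 'm'
  Position 0: 'k'
Reversed: nljdpmk

nljdpmk


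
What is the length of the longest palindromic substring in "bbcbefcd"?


Input: "bbcbefcd"
Checking substrings for palindromes:
  [1:4] "bcb" (len 3) => palindrome
  [0:2] "bb" (len 2) => palindrome
Longest palindromic substring: "bcb" with length 3

3


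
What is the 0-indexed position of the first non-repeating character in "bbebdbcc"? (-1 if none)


Input: bbebdbcc
Character frequencies:
  'b': 4
  'c': 2
  'd': 1
  'e': 1
Scanning left to right for freq == 1:
  Position 0 ('b'): freq=4, skip
  Position 1 ('b'): freq=4, skip
  Position 2 ('e'): unique! => answer = 2

2


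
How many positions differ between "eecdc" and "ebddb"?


Comparing "eecdc" and "ebddb" position by position:
  Position 0: 'e' vs 'e' => same
  Position 1: 'e' vs 'b' => DIFFER
  Position 2: 'c' vs 'd' => DIFFER
  Position 3: 'd' vs 'd' => same
  Position 4: 'c' vs 'b' => DIFFER
Positions that differ: 3

3


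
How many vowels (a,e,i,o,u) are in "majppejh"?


Input: majppejh
Checking each character:
  'm' at position 0: consonant
  'a' at position 1: vowel (running total: 1)
  'j' at position 2: consonant
  'p' at position 3: consonant
  'p' at position 4: consonant
  'e' at position 5: vowel (running total: 2)
  'j' at position 6: consonant
  'h' at position 7: consonant
Total vowels: 2

2


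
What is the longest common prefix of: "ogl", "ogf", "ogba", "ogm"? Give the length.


Words: ogl, ogf, ogba, ogm
  Position 0: all 'o' => match
  Position 1: all 'g' => match
  Position 2: ('l', 'f', 'b', 'm') => mismatch, stop
LCP = "og" (length 2)

2


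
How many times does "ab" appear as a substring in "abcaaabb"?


Searching for "ab" in "abcaaabb"
Scanning each position:
  Position 0: "ab" => MATCH
  Position 1: "bc" => no
  Position 2: "ca" => no
  Position 3: "aa" => no
  Position 4: "aa" => no
  Position 5: "ab" => MATCH
  Position 6: "bb" => no
Total occurrences: 2

2


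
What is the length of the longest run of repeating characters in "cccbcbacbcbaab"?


Input: "cccbcbacbcbaab"
Scanning for longest run:
  Position 1 ('c'): continues run of 'c', length=2
  Position 2 ('c'): continues run of 'c', length=3
  Position 3 ('b'): new char, reset run to 1
  Position 4 ('c'): new char, reset run to 1
  Position 5 ('b'): new char, reset run to 1
  Position 6 ('a'): new char, reset run to 1
  Position 7 ('c'): new char, reset run to 1
  Position 8 ('b'): new char, reset run to 1
  Position 9 ('c'): new char, reset run to 1
  Position 10 ('b'): new char, reset run to 1
  Position 11 ('a'): new char, reset run to 1
  Position 12 ('a'): continues run of 'a', length=2
  Position 13 ('b'): new char, reset run to 1
Longest run: 'c' with length 3

3
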